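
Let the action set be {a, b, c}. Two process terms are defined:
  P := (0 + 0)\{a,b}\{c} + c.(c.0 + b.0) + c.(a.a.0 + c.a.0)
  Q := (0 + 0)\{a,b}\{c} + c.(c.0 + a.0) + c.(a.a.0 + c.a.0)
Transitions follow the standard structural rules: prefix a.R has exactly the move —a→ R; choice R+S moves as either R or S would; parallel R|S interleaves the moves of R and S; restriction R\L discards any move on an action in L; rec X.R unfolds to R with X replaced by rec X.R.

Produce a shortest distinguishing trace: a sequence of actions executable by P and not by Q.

cb

LTS(P): 5 reachable states
  p0 = (0 + 0)\{a,b}\{c} + c.(c.0 + b.0) + c.(a.a.0 + c.a.0) :: —c→ p1, —c→ p2
  p1 = a.a.0 + c.a.0 :: —a→ p3, —c→ p3
  p2 = c.0 + b.0 :: —b→ p4, —c→ p4
  p3 = a.0 :: —a→ p4
  p4 = 0 :: deadlocked
LTS(Q): 5 reachable states
  q0 = (0 + 0)\{a,b}\{c} + c.(c.0 + a.0) + c.(a.a.0 + c.a.0) :: —c→ q1, —c→ q2
  q1 = a.a.0 + c.a.0 :: —a→ q3, —c→ q3
  q2 = c.0 + a.0 :: —a→ q4, —c→ q4
  q3 = a.0 :: —a→ q4
  q4 = 0 :: deadlocked
Trace ⟨cb⟩ through P, begin at {p0}:
  [1] c ⇒ {p1, p2}
  [2] b ⇒ {p4}
  P completes σ.
Trace ⟨cb⟩ through Q, begin at {q0}:
  [1] c ⇒ {q1, q2}
  [2] b ⇒ no successor for Q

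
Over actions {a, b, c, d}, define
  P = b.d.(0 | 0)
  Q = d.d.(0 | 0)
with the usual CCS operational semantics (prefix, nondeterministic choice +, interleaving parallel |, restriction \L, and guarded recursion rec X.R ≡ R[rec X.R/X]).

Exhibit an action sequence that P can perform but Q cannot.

LTS(P): 3 reachable states
  s0 = b.d.(0 | 0) ⊢ =b=> s1
  s1 = d.(0 | 0) ⊢ =d=> s2
  s2 = 0 | 0 ⊢ (no moves)
LTS(Q): 3 reachable states
  t0 = d.d.(0 | 0) ⊢ =d=> t1
  t1 = d.(0 | 0) ⊢ =d=> t2
  t2 = 0 | 0 ⊢ (no moves)
Executing b from P (initial set {s0}):
  [1] b ⇒ {s1}
  — P admits the full trace.
Executing b from Q (initial set {t0}):
  [1] b ⇒ ∅  — Q cannot continue

b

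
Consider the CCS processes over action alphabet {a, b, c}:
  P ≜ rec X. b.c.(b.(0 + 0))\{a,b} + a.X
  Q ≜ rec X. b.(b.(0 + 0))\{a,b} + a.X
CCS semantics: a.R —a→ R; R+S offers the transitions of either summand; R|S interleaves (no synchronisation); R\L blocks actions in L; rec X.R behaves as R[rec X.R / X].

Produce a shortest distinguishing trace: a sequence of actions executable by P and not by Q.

bc

Reachable graph of P (3 states):
  u0 = rec X. b.c.(b.(0 + 0))\{a,b} + a.X :: =a=> u0, =b=> u1
  u1 = c.(b.(0 + 0))\{a,b} :: =c=> u2
  u2 = (b.(0 + 0))\{a,b} :: stopped
Reachable graph of Q (2 states):
  v0 = rec X. b.(b.(0 + 0))\{a,b} + a.X :: =a=> v0, =b=> v1
  v1 = (b.(0 + 0))\{a,b} :: stopped
Run σ = ⟨bc⟩ on P: start {u0}
  [1] b ⇒ {u1}
  [2] c ⇒ {u2}
  ✓ P
Run σ = ⟨bc⟩ on Q: start {v0}
  [1] b ⇒ {v1}
  [2] c ⇒ ∅ (Q stuck)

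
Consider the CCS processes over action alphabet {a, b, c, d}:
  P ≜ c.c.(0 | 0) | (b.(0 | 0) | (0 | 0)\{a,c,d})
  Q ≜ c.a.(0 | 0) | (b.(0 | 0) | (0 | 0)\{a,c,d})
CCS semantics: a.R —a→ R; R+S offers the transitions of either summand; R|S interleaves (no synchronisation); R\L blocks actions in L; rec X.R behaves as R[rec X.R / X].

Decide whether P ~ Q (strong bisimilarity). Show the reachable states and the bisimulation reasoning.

NO

P's transition system — 6 states:
  s0 = c.c.(0 | 0) | (b.(0 | 0) | (0 | 0)\{a,c,d}) → —b→ s1, —c→ s2
  s1 = c.c.(0 | 0) | (0 | 0 | (0 | 0)\{a,c,d}) → —c→ s3
  s2 = c.(0 | 0) | (b.(0 | 0) | (0 | 0)\{a,c,d}) → —b→ s3, —c→ s4
  s3 = c.(0 | 0) | (0 | 0 | (0 | 0)\{a,c,d}) → —c→ s5
  s4 = 0 | 0 | (b.(0 | 0) | (0 | 0)\{a,c,d}) → —b→ s5
  s5 = 0 | 0 | (0 | 0 | (0 | 0)\{a,c,d}) → stopped
Q's transition system — 6 states:
  t0 = c.a.(0 | 0) | (b.(0 | 0) | (0 | 0)\{a,c,d}) → —b→ t1, —c→ t2
  t1 = c.a.(0 | 0) | (0 | 0 | (0 | 0)\{a,c,d}) → —c→ t3
  t2 = a.(0 | 0) | (b.(0 | 0) | (0 | 0)\{a,c,d}) → —a→ t4, —b→ t3
  t3 = a.(0 | 0) | (0 | 0 | (0 | 0)\{a,c,d}) → —a→ t5
  t4 = 0 | 0 | (b.(0 | 0) | (0 | 0)\{a,c,d}) → —b→ t5
  t5 = 0 | 0 | (0 | 0 | (0 | 0)\{a,c,d}) → stopped
Bisimilarity quotient blocks:
  B0 = {s0}
  B1 = {s2}
  B2 = {s3}
  B3 = {s5, t5}
  B4 = {s4, t4}
  B5 = {s1}
  B6 = {t0}
  B7 = {t1}
  B8 = {t3}
  B9 = {t2}
s0 ∈ B0, t0 ∈ B6 → different blocks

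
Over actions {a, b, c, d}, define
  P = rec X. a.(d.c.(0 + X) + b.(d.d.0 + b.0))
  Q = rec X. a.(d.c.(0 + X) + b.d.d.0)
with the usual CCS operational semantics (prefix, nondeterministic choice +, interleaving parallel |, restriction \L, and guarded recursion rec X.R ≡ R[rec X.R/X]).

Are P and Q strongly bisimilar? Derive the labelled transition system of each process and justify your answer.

NO

Reachable graph of P (7 states):
  s0 = rec X. a.(d.c.(0 + X) + b.(d.d.0 + b.0)) :: ··a··> s1
  s1 = d.c.(0 + (rec X. a.(d.c.(0 + X) + b.(d.d.0 + b.0)))) + b.(d.d.0 + b.0) :: ··b··> s2, ··d··> s3
  s2 = d.d.0 + b.0 :: ··b··> s4, ··d··> s5
  s3 = c.(0 + (rec X. a.(d.c.(0 + X) + b.(d.d.0 + b.0)))) :: ··c··> s6
  s4 = 0 :: deadlocked
  s5 = d.0 :: ··d··> s4
  s6 = 0 + (rec X. a.(d.c.(0 + X) + b.(d.d.0 + b.0))) :: ··a··> s1
Reachable graph of Q (7 states):
  t0 = rec X. a.(d.c.(0 + X) + b.d.d.0) :: ··a··> t1
  t1 = d.c.(0 + (rec X. a.(d.c.(0 + X) + b.d.d.0))) + b.d.d.0 :: ··b··> t2, ··d··> t3
  t2 = d.d.0 :: ··d··> t4
  t3 = c.(0 + (rec X. a.(d.c.(0 + X) + b.d.d.0))) :: ··c··> t5
  t4 = d.0 :: ··d··> t6
  t5 = 0 + (rec X. a.(d.c.(0 + X) + b.d.d.0)) :: ··a··> t1
  t6 = 0 :: deadlocked
Bisimilarity quotient blocks:
  B0 = {s0, s6}
  B1 = {s1}
  B2 = {s3}
  B3 = {s2}
  B4 = {s5, t4}
  B5 = {s4, t6}
  B6 = {t0, t5}
  B7 = {t1}
  B8 = {t3}
  B9 = {t2}
s0 ∈ B0, t0 ∈ B6 → different blocks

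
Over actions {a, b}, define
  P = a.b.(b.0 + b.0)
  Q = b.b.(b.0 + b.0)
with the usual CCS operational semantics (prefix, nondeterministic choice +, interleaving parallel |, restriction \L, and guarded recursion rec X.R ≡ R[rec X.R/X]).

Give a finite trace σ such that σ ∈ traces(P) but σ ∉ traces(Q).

a

P's transition system — 4 states:
  s0 = a.b.(b.0 + b.0) has moves ··a··> s1
  s1 = b.(b.0 + b.0) has moves ··b··> s2
  s2 = b.0 + b.0 has moves ··b··> s3
  s3 = 0 has moves deadlocked
Q's transition system — 4 states:
  t0 = b.b.(b.0 + b.0) has moves ··b··> t1
  t1 = b.(b.0 + b.0) has moves ··b··> t2
  t2 = b.0 + b.0 has moves ··b··> t3
  t3 = 0 has moves deadlocked
Trace ⟨a⟩ through P, begin at {s0}:
  step 1 (a): {s1}
  — P admits the full trace.
Trace ⟨a⟩ through Q, begin at {t0}:
  step 1 (a): ∅ (Q stuck)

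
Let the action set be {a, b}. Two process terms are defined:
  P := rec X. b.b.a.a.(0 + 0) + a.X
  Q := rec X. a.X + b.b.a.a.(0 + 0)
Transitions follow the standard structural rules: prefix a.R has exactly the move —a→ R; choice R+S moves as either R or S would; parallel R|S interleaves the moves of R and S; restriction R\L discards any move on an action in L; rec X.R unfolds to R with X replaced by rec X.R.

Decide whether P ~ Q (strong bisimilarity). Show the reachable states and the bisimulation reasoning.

Reachable graph of P (5 states):
  s0 = rec X. b.b.a.a.(0 + 0) + a.X :: --a--▸ s0, --b--▸ s1
  s1 = b.a.a.(0 + 0) :: --b--▸ s2
  s2 = a.a.(0 + 0) :: --a--▸ s3
  s3 = a.(0 + 0) :: --a--▸ s4
  s4 = 0 + 0 :: deadlocked
Reachable graph of Q (5 states):
  t0 = rec X. a.X + b.b.a.a.(0 + 0) :: --a--▸ t0, --b--▸ t1
  t1 = b.a.a.(0 + 0) :: --b--▸ t2
  t2 = a.a.(0 + 0) :: --a--▸ t3
  t3 = a.(0 + 0) :: --a--▸ t4
  t4 = 0 + 0 :: deadlocked
Coarsest stable partition (strong bisimilarity classes):
  B0 = {s0, t0}
  B1 = {s1, t1}
  B2 = {s2, t2}
  B3 = {s3, t3}
  B4 = {s4, t4}
s0 ∈ B0, t0 ∈ B0 → same block

bisimilar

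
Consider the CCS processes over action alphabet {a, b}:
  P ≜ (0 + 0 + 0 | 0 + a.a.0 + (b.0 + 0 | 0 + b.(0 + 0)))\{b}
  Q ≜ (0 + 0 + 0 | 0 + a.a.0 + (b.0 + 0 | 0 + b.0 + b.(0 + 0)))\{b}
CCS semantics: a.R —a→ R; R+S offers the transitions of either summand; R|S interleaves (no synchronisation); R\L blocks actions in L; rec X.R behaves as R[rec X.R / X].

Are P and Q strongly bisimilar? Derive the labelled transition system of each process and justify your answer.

LTS(P): 3 reachable states
  s0 = (0 + 0 + 0 | 0 + a.a.0 + (b.0 + 0 | 0 + b.(0 + 0)))\{b} has moves =a=> s1
  s1 = (a.0)\{b} has moves =a=> s2
  s2 = 0\{b} has moves ·
LTS(Q): 3 reachable states
  t0 = (0 + 0 + 0 | 0 + a.a.0 + (b.0 + 0 | 0 + b.0 + b.(0 + 0)))\{b} has moves =a=> t1
  t1 = (a.0)\{b} has moves =a=> t2
  t2 = 0\{b} has moves ·
Coarsest stable partition (strong bisimilarity classes):
  B0 = {s0, t0}
  B1 = {s1, t1}
  B2 = {s2, t2}
s0 ∈ B0, t0 ∈ B0 → same block

bisimilar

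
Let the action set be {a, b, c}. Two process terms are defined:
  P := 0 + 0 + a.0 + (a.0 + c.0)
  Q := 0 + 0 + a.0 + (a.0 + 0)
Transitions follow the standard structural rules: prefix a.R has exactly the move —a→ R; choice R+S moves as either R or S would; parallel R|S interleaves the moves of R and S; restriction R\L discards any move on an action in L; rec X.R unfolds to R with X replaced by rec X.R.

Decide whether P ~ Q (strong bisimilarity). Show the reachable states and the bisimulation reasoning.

P ≁ Q

LTS(P): 2 reachable states
  u0 = 0 + 0 + a.0 + (a.0 + c.0) has moves —a→ u1, —c→ u1
  u1 = 0 has moves ∅
LTS(Q): 2 reachable states
  v0 = 0 + 0 + a.0 + (a.0 + 0) has moves —a→ v1
  v1 = 0 has moves ∅
Coarsest stable partition (strong bisimilarity classes):
  B0 = {u0}
  B1 = {u1, v1}
  B2 = {v0}
u0 ∈ B0, v0 ∈ B2 → different blocks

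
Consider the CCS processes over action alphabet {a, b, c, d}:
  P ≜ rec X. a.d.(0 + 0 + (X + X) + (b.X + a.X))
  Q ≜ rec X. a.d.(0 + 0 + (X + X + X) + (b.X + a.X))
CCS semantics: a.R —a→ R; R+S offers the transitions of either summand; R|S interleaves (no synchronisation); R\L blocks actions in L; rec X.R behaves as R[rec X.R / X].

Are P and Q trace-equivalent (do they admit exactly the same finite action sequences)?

YES

P's transition system — 3 states:
  u0 = rec X. a.d.(0 + 0 + (X + X) + (b.X + a.X)) has moves -a-> u1
  u1 = d.(0 + 0 + ((rec X. a.d.(0 + 0 + (X + X) + (b.X + a.X))) + (rec X. a.d.(0 + 0 + (X + X) + (b.X + a.X)))) + (b.(rec X. a.d.(0 + 0 + (X + X) + (b.X + a.X))) + a.(rec X. a.d.(0 + 0 + (X + X) + (b.X + a.X))))) has moves -d-> u2
  u2 = 0 + 0 + ((rec X. a.d.(0 + 0 + (X + X) + (b.X + a.X))) + (rec X. a.d.(0 + 0 + (X + X) + (b.X + a.X)))) + (b.(rec X. a.d.(0 + 0 + (X + X) + (b.X + a.X))) + a.(rec X. a.d.(0 + 0 + (X + X) + (b.X + a.X)))) has moves -a-> u0, -a-> u1, -b-> u0
Q's transition system — 3 states:
  v0 = rec X. a.d.(0 + 0 + (X + X + X) + (b.X + a.X)) has moves -a-> v1
  v1 = d.(0 + 0 + ((rec X. a.d.(0 + 0 + (X + X + X) + (b.X + a.X))) + (rec X. a.d.(0 + 0 + (X + X + X) + (b.X + a.X))) + (rec X. a.d.(0 + 0 + (X + X + X) + (b.X + a.X)))) + (b.(rec X. a.d.(0 + 0 + (X + X + X) + (b.X + a.X))) + a.(rec X. a.d.(0 + 0 + (X + X + X) + (b.X + a.X))))) has moves -d-> v2
  v2 = 0 + 0 + ((rec X. a.d.(0 + 0 + (X + X + X) + (b.X + a.X))) + (rec X. a.d.(0 + 0 + (X + X + X) + (b.X + a.X))) + (rec X. a.d.(0 + 0 + (X + X + X) + (b.X + a.X)))) + (b.(rec X. a.d.(0 + 0 + (X + X + X) + (b.X + a.X))) + a.(rec X. a.d.(0 + 0 + (X + X + X) + (b.X + a.X)))) has moves -a-> v0, -a-> v1, -b-> v0
Partition-refinement fixed point:
  B0 = {u0, v0}
  B1 = {u1, v1}
  B2 = {u2, v2}
u0 ∈ B0, v0 ∈ B0 → same block
Bisimilar ⇒ trace-equivalent.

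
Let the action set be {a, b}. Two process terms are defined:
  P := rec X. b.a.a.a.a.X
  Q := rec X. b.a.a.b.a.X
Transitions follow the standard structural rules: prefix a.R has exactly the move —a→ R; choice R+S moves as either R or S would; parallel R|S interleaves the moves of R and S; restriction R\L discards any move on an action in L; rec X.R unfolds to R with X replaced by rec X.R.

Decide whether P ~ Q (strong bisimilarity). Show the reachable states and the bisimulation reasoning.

NO

P's transition system — 5 states:
  u0 = rec X. b.a.a.a.a.X → —b→ u1
  u1 = a.a.a.a.(rec X. b.a.a.a.a.X) → —a→ u2
  u2 = a.a.a.(rec X. b.a.a.a.a.X) → —a→ u3
  u3 = a.a.(rec X. b.a.a.a.a.X) → —a→ u4
  u4 = a.(rec X. b.a.a.a.a.X) → —a→ u0
Q's transition system — 5 states:
  v0 = rec X. b.a.a.b.a.X → —b→ v1
  v1 = a.a.b.a.(rec X. b.a.a.b.a.X) → —a→ v2
  v2 = a.b.a.(rec X. b.a.a.b.a.X) → —a→ v3
  v3 = b.a.(rec X. b.a.a.b.a.X) → —b→ v4
  v4 = a.(rec X. b.a.a.b.a.X) → —a→ v0
Coarsest stable partition (strong bisimilarity classes):
  B0 = {u0}
  B1 = {u1}
  B2 = {u2}
  B3 = {u3}
  B4 = {u4}
  B5 = {v0}
  B6 = {v1}
  B7 = {v2}
  B8 = {v3}
  B9 = {v4}
u0 ∈ B0, v0 ∈ B5 → different blocks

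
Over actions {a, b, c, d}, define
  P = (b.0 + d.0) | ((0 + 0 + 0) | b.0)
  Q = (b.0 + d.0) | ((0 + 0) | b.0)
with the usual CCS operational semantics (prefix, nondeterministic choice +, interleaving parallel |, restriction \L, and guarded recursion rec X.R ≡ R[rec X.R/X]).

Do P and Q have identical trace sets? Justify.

traces(P) = traces(Q)

P's transition system — 4 states:
  m0 = (b.0 + d.0) | ((0 + 0 + 0) | b.0) → —b→ m1, —b→ m2, —d→ m2
  m1 = (b.0 + d.0) | ((0 + 0 + 0) | 0) → —b→ m3, —d→ m3
  m2 = 0 | ((0 + 0 + 0) | b.0) → —b→ m3
  m3 = 0 | ((0 + 0 + 0) | 0) → ·
Q's transition system — 4 states:
  n0 = (b.0 + d.0) | ((0 + 0) | b.0) → —b→ n1, —b→ n2, —d→ n2
  n1 = (b.0 + d.0) | ((0 + 0) | 0) → —b→ n3, —d→ n3
  n2 = 0 | ((0 + 0) | b.0) → —b→ n3
  n3 = 0 | ((0 + 0) | 0) → ·
Coarsest stable partition (strong bisimilarity classes):
  B0 = {m0, n0}
  B1 = {m1, n1}
  B2 = {m3, n3}
  B3 = {m2, n2}
m0 ∈ B0, n0 ∈ B0 → same block
Bisimilar ⇒ trace-equivalent.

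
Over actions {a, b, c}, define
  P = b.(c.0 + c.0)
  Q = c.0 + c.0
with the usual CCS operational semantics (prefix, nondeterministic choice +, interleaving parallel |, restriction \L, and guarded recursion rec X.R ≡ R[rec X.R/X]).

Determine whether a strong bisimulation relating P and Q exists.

Reachable graph of P (3 states):
  s0 = b.(c.0 + c.0) | -b-> s1
  s1 = c.0 + c.0 | -c-> s2
  s2 = 0 | stopped
Reachable graph of Q (2 states):
  t0 = c.0 + c.0 | -c-> t1
  t1 = 0 | stopped
Coarsest stable partition (strong bisimilarity classes):
  B0 = {s0}
  B1 = {s1, t0}
  B2 = {s2, t1}
s0 ∈ B0, t0 ∈ B1 → different blocks

not bisimilar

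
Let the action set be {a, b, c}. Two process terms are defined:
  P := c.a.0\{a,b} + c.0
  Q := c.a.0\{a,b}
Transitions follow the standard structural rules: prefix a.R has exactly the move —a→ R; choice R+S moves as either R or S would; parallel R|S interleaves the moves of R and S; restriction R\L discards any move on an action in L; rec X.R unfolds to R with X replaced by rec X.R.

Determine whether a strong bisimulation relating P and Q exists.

P ≁ Q

P's transition system — 4 states:
  u0 = c.a.0\{a,b} + c.0 :: —c→ u1, —c→ u2
  u1 = 0 :: ∅
  u2 = a.0\{a,b} :: —a→ u3
  u3 = 0\{a,b} :: ∅
Q's transition system — 3 states:
  v0 = c.a.0\{a,b} :: —c→ v1
  v1 = a.0\{a,b} :: —a→ v2
  v2 = 0\{a,b} :: ∅
Coarsest stable partition (strong bisimilarity classes):
  B0 = {u0}
  B1 = {u2, v1}
  B2 = {u1, u3, v2}
  B3 = {v0}
u0 ∈ B0, v0 ∈ B3 → different blocks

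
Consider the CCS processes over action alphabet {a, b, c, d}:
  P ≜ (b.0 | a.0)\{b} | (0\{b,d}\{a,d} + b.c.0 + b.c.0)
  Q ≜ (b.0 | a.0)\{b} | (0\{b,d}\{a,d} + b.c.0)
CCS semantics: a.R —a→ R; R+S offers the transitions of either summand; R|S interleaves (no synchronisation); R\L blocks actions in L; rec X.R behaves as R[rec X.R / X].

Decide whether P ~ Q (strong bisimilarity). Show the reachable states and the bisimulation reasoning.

P ~ Q

P's transition system — 6 states:
  m0 = (b.0 | a.0)\{b} | (0\{b,d}\{a,d} + b.c.0 + b.c.0) | =a=> m1, =b=> m2
  m1 = (b.0 | 0)\{b} | (0\{b,d}\{a,d} + b.c.0 + b.c.0) | =b=> m3
  m2 = (b.0 | a.0)\{b} | c.0 | =a=> m3, =c=> m4
  m3 = (b.0 | 0)\{b} | c.0 | =c=> m5
  m4 = (b.0 | a.0)\{b} | 0 | =a=> m5
  m5 = (b.0 | 0)\{b} | 0 | stopped
Q's transition system — 6 states:
  n0 = (b.0 | a.0)\{b} | (0\{b,d}\{a,d} + b.c.0) | =a=> n1, =b=> n2
  n1 = (b.0 | 0)\{b} | (0\{b,d}\{a,d} + b.c.0) | =b=> n3
  n2 = (b.0 | a.0)\{b} | c.0 | =a=> n3, =c=> n4
  n3 = (b.0 | 0)\{b} | c.0 | =c=> n5
  n4 = (b.0 | a.0)\{b} | 0 | =a=> n5
  n5 = (b.0 | 0)\{b} | 0 | stopped
Bisimilarity quotient blocks:
  B0 = {m0, n0}
  B1 = {m1, n1}
  B2 = {m3, n3}
  B3 = {m5, n5}
  B4 = {m2, n2}
  B5 = {m4, n4}
m0 ∈ B0, n0 ∈ B0 → same block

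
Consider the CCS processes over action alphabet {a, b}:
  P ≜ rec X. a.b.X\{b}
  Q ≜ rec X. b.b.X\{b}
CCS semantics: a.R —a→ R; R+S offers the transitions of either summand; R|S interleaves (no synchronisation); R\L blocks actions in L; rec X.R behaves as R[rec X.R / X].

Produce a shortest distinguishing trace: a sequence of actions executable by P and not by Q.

a

Reachable graph of P (4 states):
  s0 = rec X. a.b.X\{b} → —a→ s1
  s1 = b.(rec X. a.b.X\{b})\{b} → —b→ s2
  s2 = (rec X. a.b.X\{b})\{b} → —a→ s3
  s3 = (b.(rec X. a.b.X\{b})\{b})\{b} → ∅
Reachable graph of Q (3 states):
  t0 = rec X. b.b.X\{b} → —b→ t1
  t1 = b.(rec X. b.b.X\{b})\{b} → —b→ t2
  t2 = (rec X. b.b.X\{b})\{b} → ∅
Executing a from P (initial set {s0}):
  [1] a ⇒ {s1}
  P completes σ.
Executing a from Q (initial set {t0}):
  [1] a ⇒ ∅ (Q stuck)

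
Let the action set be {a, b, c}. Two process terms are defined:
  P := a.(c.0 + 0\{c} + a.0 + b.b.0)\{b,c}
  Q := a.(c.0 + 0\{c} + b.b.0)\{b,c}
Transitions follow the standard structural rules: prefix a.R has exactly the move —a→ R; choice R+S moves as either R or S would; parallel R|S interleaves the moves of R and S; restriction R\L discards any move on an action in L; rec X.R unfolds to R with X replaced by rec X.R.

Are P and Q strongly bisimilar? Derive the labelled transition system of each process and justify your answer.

NO

Reachable graph of P (3 states):
  p0 = a.(c.0 + 0\{c} + a.0 + b.b.0)\{b,c} :: -a-> p1
  p1 = (c.0 + 0\{c} + a.0 + b.b.0)\{b,c} :: -a-> p2
  p2 = 0\{b,c} :: ∅
Reachable graph of Q (2 states):
  q0 = a.(c.0 + 0\{c} + b.b.0)\{b,c} :: -a-> q1
  q1 = (c.0 + 0\{c} + b.b.0)\{b,c} :: ∅
Partition-refinement fixed point:
  B0 = {p0}
  B1 = {p1, q0}
  B2 = {p2, q1}
p0 ∈ B0, q0 ∈ B1 → different blocks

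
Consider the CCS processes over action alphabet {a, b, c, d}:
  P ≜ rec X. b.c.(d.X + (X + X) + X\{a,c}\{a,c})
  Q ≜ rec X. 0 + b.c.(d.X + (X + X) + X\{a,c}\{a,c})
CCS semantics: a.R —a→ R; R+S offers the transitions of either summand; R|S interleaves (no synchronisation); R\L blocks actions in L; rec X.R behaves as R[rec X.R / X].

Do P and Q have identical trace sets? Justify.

YES

Reachable graph of P (4 states):
  p0 = rec X. b.c.(d.X + (X + X) + X\{a,c}\{a,c}) has moves —b→ p1
  p1 = c.(d.(rec X. b.c.(d.X + (X + X) + X\{a,c}\{a,c})) + ((rec X. b.c.(d.X + (X + X) + X\{a,c}\{a,c})) + (rec X. b.c.(d.X + (X + X) + X\{a,c}\{a,c}))) + (rec X. b.c.(d.X + (X + X) + X\{a,c}\{a,c}))\{a,c}\{a,c}) has moves —c→ p2
  p2 = d.(rec X. b.c.(d.X + (X + X) + X\{a,c}\{a,c})) + ((rec X. b.c.(d.X + (X + X) + X\{a,c}\{a,c})) + (rec X. b.c.(d.X + (X + X) + X\{a,c}\{a,c}))) + (rec X. b.c.(d.X + (X + X) + X\{a,c}\{a,c}))\{a,c}\{a,c} has moves —b→ p1, —b→ p3, —d→ p0
  p3 = (c.(d.(rec X. b.c.(d.X + (X + X) + X\{a,c}\{a,c})) + ((rec X. b.c.(d.X + (X + X) + X\{a,c}\{a,c})) + (rec X. b.c.(d.X + (X + X) + X\{a,c}\{a,c}))) + (rec X. b.c.(d.X + (X + X) + X\{a,c}\{a,c}))\{a,c}\{a,c}))\{a,c}\{a,c} has moves ∅
Reachable graph of Q (4 states):
  q0 = rec X. 0 + b.c.(d.X + (X + X) + X\{a,c}\{a,c}) has moves —b→ q1
  q1 = c.(d.(rec X. 0 + b.c.(d.X + (X + X) + X\{a,c}\{a,c})) + ((rec X. 0 + b.c.(d.X + (X + X) + X\{a,c}\{a,c})) + (rec X. 0 + b.c.(d.X + (X + X) + X\{a,c}\{a,c}))) + (rec X. 0 + b.c.(d.X + (X + X) + X\{a,c}\{a,c}))\{a,c}\{a,c}) has moves —c→ q2
  q2 = d.(rec X. 0 + b.c.(d.X + (X + X) + X\{a,c}\{a,c})) + ((rec X. 0 + b.c.(d.X + (X + X) + X\{a,c}\{a,c})) + (rec X. 0 + b.c.(d.X + (X + X) + X\{a,c}\{a,c}))) + (rec X. 0 + b.c.(d.X + (X + X) + X\{a,c}\{a,c}))\{a,c}\{a,c} has moves —b→ q1, —b→ q3, —d→ q0
  q3 = (c.(d.(rec X. 0 + b.c.(d.X + (X + X) + X\{a,c}\{a,c})) + ((rec X. 0 + b.c.(d.X + (X + X) + X\{a,c}\{a,c})) + (rec X. 0 + b.c.(d.X + (X + X) + X\{a,c}\{a,c}))) + (rec X. 0 + b.c.(d.X + (X + X) + X\{a,c}\{a,c}))\{a,c}\{a,c}))\{a,c}\{a,c} has moves ∅
Partition-refinement fixed point:
  B0 = {p0, q0}
  B1 = {p1, q1}
  B2 = {p2, q2}
  B3 = {p3, q3}
p0 ∈ B0, q0 ∈ B0 → same block
Bisimilar ⇒ trace-equivalent.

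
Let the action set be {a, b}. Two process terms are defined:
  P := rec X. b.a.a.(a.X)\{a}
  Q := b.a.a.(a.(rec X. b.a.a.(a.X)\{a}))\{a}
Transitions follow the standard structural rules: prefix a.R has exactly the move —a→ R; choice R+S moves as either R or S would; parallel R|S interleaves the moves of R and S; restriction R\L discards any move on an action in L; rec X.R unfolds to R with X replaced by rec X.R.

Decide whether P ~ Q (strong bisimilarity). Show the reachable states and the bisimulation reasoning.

P's transition system — 4 states:
  s0 = rec X. b.a.a.(a.X)\{a} has moves =b=> s1
  s1 = a.a.(a.(rec X. b.a.a.(a.X)\{a}))\{a} has moves =a=> s2
  s2 = a.(a.(rec X. b.a.a.(a.X)\{a}))\{a} has moves =a=> s3
  s3 = (a.(rec X. b.a.a.(a.X)\{a}))\{a} has moves stopped
Q's transition system — 4 states:
  t0 = b.a.a.(a.(rec X. b.a.a.(a.X)\{a}))\{a} has moves =b=> t1
  t1 = a.a.(a.(rec X. b.a.a.(a.X)\{a}))\{a} has moves =a=> t2
  t2 = a.(a.(rec X. b.a.a.(a.X)\{a}))\{a} has moves =a=> t3
  t3 = (a.(rec X. b.a.a.(a.X)\{a}))\{a} has moves stopped
Coarsest stable partition (strong bisimilarity classes):
  B0 = {s0, t0}
  B1 = {s1, t1}
  B2 = {s2, t2}
  B3 = {s3, t3}
s0 ∈ B0, t0 ∈ B0 → same block

bisimilar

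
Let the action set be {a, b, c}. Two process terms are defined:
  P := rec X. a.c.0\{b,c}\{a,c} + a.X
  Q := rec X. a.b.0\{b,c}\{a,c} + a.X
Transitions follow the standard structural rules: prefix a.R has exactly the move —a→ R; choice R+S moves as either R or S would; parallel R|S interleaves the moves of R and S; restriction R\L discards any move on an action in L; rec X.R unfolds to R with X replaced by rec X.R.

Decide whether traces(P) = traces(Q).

trace-distinct — witness ⟨ac⟩

Reachable graph of P (3 states):
  u0 = rec X. a.c.0\{b,c}\{a,c} + a.X → --a--▸ u0, --a--▸ u1
  u1 = c.0\{b,c}\{a,c} → --c--▸ u2
  u2 = 0\{b,c}\{a,c} → deadlocked
Reachable graph of Q (3 states):
  v0 = rec X. a.b.0\{b,c}\{a,c} + a.X → --a--▸ v0, --a--▸ v1
  v1 = b.0\{b,c}\{a,c} → --b--▸ v2
  v2 = 0\{b,c}\{a,c} → deadlocked
Trace ⟨ac⟩ through P, begin at {u0}:
  step 1 (a): {u0, u1}
  step 2 (c): {u2}
  — P admits the full trace.
Trace ⟨ac⟩ through Q, begin at {v0}:
  step 1 (a): {v0, v1}
  step 2 (c): ∅  — Q cannot continue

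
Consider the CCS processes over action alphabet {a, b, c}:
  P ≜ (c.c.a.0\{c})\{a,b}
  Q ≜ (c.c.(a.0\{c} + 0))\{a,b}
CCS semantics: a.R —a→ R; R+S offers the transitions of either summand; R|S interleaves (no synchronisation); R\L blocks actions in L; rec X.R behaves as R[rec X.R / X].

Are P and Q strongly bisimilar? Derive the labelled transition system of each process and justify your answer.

Reachable graph of P (3 states):
  m0 = (c.c.a.0\{c})\{a,b} ⊢ --c--▸ m1
  m1 = (c.a.0\{c})\{a,b} ⊢ --c--▸ m2
  m2 = (a.0\{c})\{a,b} ⊢ ∅
Reachable graph of Q (3 states):
  n0 = (c.c.(a.0\{c} + 0))\{a,b} ⊢ --c--▸ n1
  n1 = (c.(a.0\{c} + 0))\{a,b} ⊢ --c--▸ n2
  n2 = (a.0\{c} + 0)\{a,b} ⊢ ∅
Coarsest stable partition (strong bisimilarity classes):
  B0 = {m0, n0}
  B1 = {m1, n1}
  B2 = {m2, n2}
m0 ∈ B0, n0 ∈ B0 → same block

YES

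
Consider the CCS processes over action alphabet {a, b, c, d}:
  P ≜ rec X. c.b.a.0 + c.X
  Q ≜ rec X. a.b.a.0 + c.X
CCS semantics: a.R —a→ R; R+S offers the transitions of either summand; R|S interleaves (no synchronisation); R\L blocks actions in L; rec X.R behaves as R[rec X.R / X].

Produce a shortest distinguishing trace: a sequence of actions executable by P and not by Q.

cb

LTS(P): 4 reachable states
  m0 = rec X. c.b.a.0 + c.X | =c=> m0, =c=> m1
  m1 = b.a.0 | =b=> m2
  m2 = a.0 | =a=> m3
  m3 = 0 | deadlocked
LTS(Q): 4 reachable states
  n0 = rec X. a.b.a.0 + c.X | =a=> n1, =c=> n0
  n1 = b.a.0 | =b=> n2
  n2 = a.0 | =a=> n3
  n3 = 0 | deadlocked
Executing cb from P (initial set {m0}):
  [1] c ⇒ {m0, m1}
  [2] b ⇒ {m2}
  ✓ P
Executing cb from Q (initial set {n0}):
  [1] c ⇒ {n0}
  [2] b ⇒ ∅ (Q stuck)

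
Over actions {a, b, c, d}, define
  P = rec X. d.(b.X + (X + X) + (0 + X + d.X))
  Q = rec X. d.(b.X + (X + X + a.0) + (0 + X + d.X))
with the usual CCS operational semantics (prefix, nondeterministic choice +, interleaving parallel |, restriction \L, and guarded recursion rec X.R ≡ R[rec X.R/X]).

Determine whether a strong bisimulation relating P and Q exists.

NO

LTS(P): 2 reachable states
  u0 = rec X. d.(b.X + (X + X) + (0 + X + d.X)) :: =d=> u1
  u1 = b.(rec X. d.(b.X + (X + X) + (0 + X + d.X))) + ((rec X. d.(b.X + (X + X) + (0 + X + d.X))) + (rec X. d.(b.X + (X + X) + (0 + X + d.X)))) + (0 + (rec X. d.(b.X + (X + X) + (0 + X + d.X))) + d.(rec X. d.(b.X + (X + X) + (0 + X + d.X)))) :: =b=> u0, =d=> u0, =d=> u1
LTS(Q): 3 reachable states
  v0 = rec X. d.(b.X + (X + X + a.0) + (0 + X + d.X)) :: =d=> v1
  v1 = b.(rec X. d.(b.X + (X + X + a.0) + (0 + X + d.X))) + ((rec X. d.(b.X + (X + X + a.0) + (0 + X + d.X))) + (rec X. d.(b.X + (X + X + a.0) + (0 + X + d.X))) + a.0) + (0 + (rec X. d.(b.X + (X + X + a.0) + (0 + X + d.X))) + d.(rec X. d.(b.X + (X + X + a.0) + (0 + X + d.X)))) :: =a=> v2, =b=> v0, =d=> v0, =d=> v1
  v2 = 0 :: ·
Bisimilarity quotient blocks:
  B0 = {u0}
  B1 = {u1}
  B2 = {v0}
  B3 = {v1}
  B4 = {v2}
u0 ∈ B0, v0 ∈ B2 → different blocks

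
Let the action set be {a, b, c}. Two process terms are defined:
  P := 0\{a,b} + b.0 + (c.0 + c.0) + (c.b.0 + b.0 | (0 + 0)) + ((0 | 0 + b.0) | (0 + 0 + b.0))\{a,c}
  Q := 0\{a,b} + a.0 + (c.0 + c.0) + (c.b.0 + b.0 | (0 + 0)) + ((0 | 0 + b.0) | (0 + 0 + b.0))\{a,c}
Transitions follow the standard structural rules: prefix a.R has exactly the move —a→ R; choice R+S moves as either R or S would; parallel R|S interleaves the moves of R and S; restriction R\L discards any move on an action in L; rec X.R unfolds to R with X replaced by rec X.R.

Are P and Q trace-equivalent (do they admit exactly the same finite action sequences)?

NO — witness ⟨a⟩

Reachable graph of P (7 states):
  p0 = 0\{a,b} + b.0 + (c.0 + c.0) + (c.b.0 + b.0 | (0 + 0)) + ((0 | 0 + b.0) | (0 + 0 + b.0))\{a,c} has moves —b→ p1, —b→ p2, —b→ p3, —b→ p4, —c→ p3, —c→ p5
  p1 = ((0 | 0 + b.0) | 0)\{a,c} has moves —b→ p6
  p2 = (0 | (0 + 0 + b.0))\{a,c} has moves —b→ p6
  p3 = 0 has moves ∅
  p4 = 0 | (0 + 0) has moves ∅
  p5 = b.0 has moves —b→ p3
  p6 = (0 | 0)\{a,c} has moves ∅
Reachable graph of Q (7 states):
  q0 = 0\{a,b} + a.0 + (c.0 + c.0) + (c.b.0 + b.0 | (0 + 0)) + ((0 | 0 + b.0) | (0 + 0 + b.0))\{a,c} has moves —a→ q1, —b→ q2, —b→ q3, —b→ q4, —c→ q1, —c→ q5
  q1 = 0 has moves ∅
  q2 = ((0 | 0 + b.0) | 0)\{a,c} has moves —b→ q6
  q3 = (0 | (0 + 0 + b.0))\{a,c} has moves —b→ q6
  q4 = 0 | (0 + 0) has moves ∅
  q5 = b.0 has moves —b→ q1
  q6 = (0 | 0)\{a,c} has moves ∅
Run σ = ⟨a⟩ on Q: start {q0}
  after a @ step 1: {q1}
  ✓ Q
Run σ = ⟨a⟩ on P: start {p0}
  after a @ step 1: ∅ (P stuck)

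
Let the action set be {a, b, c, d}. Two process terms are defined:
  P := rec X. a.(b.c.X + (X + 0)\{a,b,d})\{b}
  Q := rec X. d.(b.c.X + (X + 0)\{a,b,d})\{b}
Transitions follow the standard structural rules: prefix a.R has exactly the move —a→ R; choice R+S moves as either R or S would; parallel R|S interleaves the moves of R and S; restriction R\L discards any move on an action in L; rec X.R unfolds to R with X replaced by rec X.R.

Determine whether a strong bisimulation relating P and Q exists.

LTS(P): 2 reachable states
  m0 = rec X. a.(b.c.X + (X + 0)\{a,b,d})\{b} has moves —a→ m1
  m1 = (b.c.(rec X. a.(b.c.X + (X + 0)\{a,b,d})\{b}) + ((rec X. a.(b.c.X + (X + 0)\{a,b,d})\{b}) + 0)\{a,b,d})\{b} has moves ·
LTS(Q): 2 reachable states
  n0 = rec X. d.(b.c.X + (X + 0)\{a,b,d})\{b} has moves —d→ n1
  n1 = (b.c.(rec X. d.(b.c.X + (X + 0)\{a,b,d})\{b}) + ((rec X. d.(b.c.X + (X + 0)\{a,b,d})\{b}) + 0)\{a,b,d})\{b} has moves ·
Coarsest stable partition (strong bisimilarity classes):
  B0 = {m0}
  B1 = {m1, n1}
  B2 = {n0}
m0 ∈ B0, n0 ∈ B2 → different blocks

P ≁ Q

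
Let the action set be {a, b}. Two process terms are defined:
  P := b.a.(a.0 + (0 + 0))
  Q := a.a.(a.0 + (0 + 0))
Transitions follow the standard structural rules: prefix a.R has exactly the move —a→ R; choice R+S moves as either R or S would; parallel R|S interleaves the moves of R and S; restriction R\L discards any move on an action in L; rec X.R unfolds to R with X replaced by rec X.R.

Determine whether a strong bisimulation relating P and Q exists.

NO

LTS(P): 4 reachable states
  s0 = b.a.(a.0 + (0 + 0)) → -b-> s1
  s1 = a.(a.0 + (0 + 0)) → -a-> s2
  s2 = a.0 + (0 + 0) → -a-> s3
  s3 = 0 → ∅
LTS(Q): 4 reachable states
  t0 = a.a.(a.0 + (0 + 0)) → -a-> t1
  t1 = a.(a.0 + (0 + 0)) → -a-> t2
  t2 = a.0 + (0 + 0) → -a-> t3
  t3 = 0 → ∅
Coarsest stable partition (strong bisimilarity classes):
  B0 = {s0}
  B1 = {s1, t1}
  B2 = {s2, t2}
  B3 = {s3, t3}
  B4 = {t0}
s0 ∈ B0, t0 ∈ B4 → different blocks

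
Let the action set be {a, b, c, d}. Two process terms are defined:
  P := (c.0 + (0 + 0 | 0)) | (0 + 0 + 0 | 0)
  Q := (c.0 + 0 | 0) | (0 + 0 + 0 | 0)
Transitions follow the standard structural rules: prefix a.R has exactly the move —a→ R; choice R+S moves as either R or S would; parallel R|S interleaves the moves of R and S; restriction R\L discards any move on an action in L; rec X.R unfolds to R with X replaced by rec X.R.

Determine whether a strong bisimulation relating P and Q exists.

LTS(P): 2 reachable states
  p0 = (c.0 + (0 + 0 | 0)) | (0 + 0 + 0 | 0) ⊢ ··c··> p1
  p1 = 0 | (0 + 0 + 0 | 0) ⊢ stopped
LTS(Q): 2 reachable states
  q0 = (c.0 + 0 | 0) | (0 + 0 + 0 | 0) ⊢ ··c··> q1
  q1 = 0 | (0 + 0 + 0 | 0) ⊢ stopped
Bisimilarity quotient blocks:
  B0 = {p0, q0}
  B1 = {p1, q1}
p0 ∈ B0, q0 ∈ B0 → same block

P ~ Q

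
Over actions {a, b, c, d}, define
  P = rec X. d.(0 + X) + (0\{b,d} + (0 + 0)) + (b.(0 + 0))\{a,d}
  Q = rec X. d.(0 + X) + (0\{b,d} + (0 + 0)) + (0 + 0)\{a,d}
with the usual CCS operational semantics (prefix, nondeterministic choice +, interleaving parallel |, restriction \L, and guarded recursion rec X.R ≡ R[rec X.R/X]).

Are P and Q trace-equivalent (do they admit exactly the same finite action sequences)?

traces(P) ≠ traces(Q) — witness ⟨b⟩

P's transition system — 3 states:
  u0 = rec X. d.(0 + X) + (0\{b,d} + (0 + 0)) + (b.(0 + 0))\{a,d} | --b--▸ u1, --d--▸ u2
  u1 = (0 + 0)\{a,d} | (no moves)
  u2 = 0 + (rec X. d.(0 + X) + (0\{b,d} + (0 + 0)) + (b.(0 + 0))\{a,d}) | --b--▸ u1, --d--▸ u2
Q's transition system — 2 states:
  v0 = rec X. d.(0 + X) + (0\{b,d} + (0 + 0)) + (0 + 0)\{a,d} | --d--▸ v1
  v1 = 0 + (rec X. d.(0 + X) + (0\{b,d} + (0 + 0)) + (0 + 0)\{a,d}) | --d--▸ v1
Trace ⟨b⟩ through P, begin at {u0}:
  step 1 (b): {u1}
  ✓ P
Trace ⟨b⟩ through Q, begin at {v0}:
  step 1 (b): ∅  — Q cannot continue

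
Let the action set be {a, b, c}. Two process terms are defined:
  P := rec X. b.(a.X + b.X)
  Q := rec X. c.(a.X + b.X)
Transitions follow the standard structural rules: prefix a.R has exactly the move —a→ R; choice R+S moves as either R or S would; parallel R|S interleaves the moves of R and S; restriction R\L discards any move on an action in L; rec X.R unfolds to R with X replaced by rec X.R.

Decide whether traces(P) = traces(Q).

Reachable graph of P (2 states):
  m0 = rec X. b.(a.X + b.X) :: —b→ m1
  m1 = a.(rec X. b.(a.X + b.X)) + b.(rec X. b.(a.X + b.X)) :: —a→ m0, —b→ m0
Reachable graph of Q (2 states):
  n0 = rec X. c.(a.X + b.X) :: —c→ n1
  n1 = a.(rec X. c.(a.X + b.X)) + b.(rec X. c.(a.X + b.X)) :: —a→ n0, —b→ n0
Executing b from P (initial set {m0}):
  step 1 (b): {m1}
  — P admits the full trace.
Executing b from Q (initial set {n0}):
  step 1 (b): no successor for Q

NO — witness ⟨b⟩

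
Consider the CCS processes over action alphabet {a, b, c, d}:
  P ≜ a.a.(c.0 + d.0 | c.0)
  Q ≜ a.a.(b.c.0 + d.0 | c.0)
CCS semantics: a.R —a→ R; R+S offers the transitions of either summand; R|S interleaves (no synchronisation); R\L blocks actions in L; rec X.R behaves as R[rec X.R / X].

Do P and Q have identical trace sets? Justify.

NO — witness ⟨aab⟩

P's transition system — 7 states:
  p0 = a.a.(c.0 + d.0 | c.0) :: —a→ p1
  p1 = a.(c.0 + d.0 | c.0) :: —a→ p2
  p2 = c.0 + d.0 | c.0 :: —c→ p3, —c→ p4, —d→ p5
  p3 = 0 :: (no moves)
  p4 = d.0 | 0 :: —d→ p6
  p5 = 0 | c.0 :: —c→ p6
  p6 = 0 | 0 :: (no moves)
Q's transition system — 8 states:
  q0 = a.a.(b.c.0 + d.0 | c.0) :: —a→ q1
  q1 = a.(b.c.0 + d.0 | c.0) :: —a→ q2
  q2 = b.c.0 + d.0 | c.0 :: —b→ q3, —c→ q4, —d→ q5
  q3 = c.0 :: —c→ q6
  q4 = d.0 | 0 :: —d→ q7
  q5 = 0 | c.0 :: —c→ q7
  q6 = 0 :: (no moves)
  q7 = 0 | 0 :: (no moves)
Run σ = ⟨aab⟩ on Q: start {q0}
  after a @ step 1: {q1}
  after a @ step 2: {q2}
  after b @ step 3: {q3}
  — Q admits the full trace.
Run σ = ⟨aab⟩ on P: start {p0}
  after a @ step 1: {p1}
  after a @ step 2: {p2}
  after b @ step 3: no successor for P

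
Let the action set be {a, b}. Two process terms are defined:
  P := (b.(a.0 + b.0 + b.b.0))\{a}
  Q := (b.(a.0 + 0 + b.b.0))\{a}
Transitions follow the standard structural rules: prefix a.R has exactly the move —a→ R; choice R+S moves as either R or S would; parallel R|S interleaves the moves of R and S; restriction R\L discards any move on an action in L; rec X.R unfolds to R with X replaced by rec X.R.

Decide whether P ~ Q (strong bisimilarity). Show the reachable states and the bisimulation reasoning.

LTS(P): 4 reachable states
  s0 = (b.(a.0 + b.0 + b.b.0))\{a} :: --b--▸ s1
  s1 = (a.0 + b.0 + b.b.0)\{a} :: --b--▸ s2, --b--▸ s3
  s2 = (b.0)\{a} :: --b--▸ s3
  s3 = 0\{a} :: (no moves)
LTS(Q): 4 reachable states
  t0 = (b.(a.0 + 0 + b.b.0))\{a} :: --b--▸ t1
  t1 = (a.0 + 0 + b.b.0)\{a} :: --b--▸ t2
  t2 = (b.0)\{a} :: --b--▸ t3
  t3 = 0\{a} :: (no moves)
Partition-refinement fixed point:
  B0 = {s0}
  B1 = {s1}
  B2 = {s3, t3}
  B3 = {s2, t2}
  B4 = {t0}
  B5 = {t1}
s0 ∈ B0, t0 ∈ B4 → different blocks

not bisimilar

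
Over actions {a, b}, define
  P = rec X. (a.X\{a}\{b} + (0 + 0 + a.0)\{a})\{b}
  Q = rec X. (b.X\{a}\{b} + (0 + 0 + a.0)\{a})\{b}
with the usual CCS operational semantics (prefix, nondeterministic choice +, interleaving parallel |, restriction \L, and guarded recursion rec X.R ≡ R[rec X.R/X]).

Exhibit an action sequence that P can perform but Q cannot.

a

LTS(P): 2 reachable states
  p0 = rec X. (a.X\{a}\{b} + (0 + 0 + a.0)\{a})\{b} → —a→ p1
  p1 = (rec X. (a.X\{a}\{b} + (0 + 0 + a.0)\{a})\{b})\{a}\{b}\{b} → stopped
LTS(Q): 1 reachable states
  q0 = rec X. (b.X\{a}\{b} + (0 + 0 + a.0)\{a})\{b} → stopped
Run σ = ⟨a⟩ on P: start {p0}
  step 1 (a): {p1}
  P completes σ.
Run σ = ⟨a⟩ on Q: start {q0}
  step 1 (a): no successor for Q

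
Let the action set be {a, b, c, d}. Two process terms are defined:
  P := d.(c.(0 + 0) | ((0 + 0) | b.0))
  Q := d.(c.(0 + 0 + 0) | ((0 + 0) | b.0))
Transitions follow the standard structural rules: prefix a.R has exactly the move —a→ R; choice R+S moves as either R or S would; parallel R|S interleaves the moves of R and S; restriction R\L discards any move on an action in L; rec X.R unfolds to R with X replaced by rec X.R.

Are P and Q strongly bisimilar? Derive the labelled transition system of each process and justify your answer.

LTS(P): 5 reachable states
  u0 = d.(c.(0 + 0) | ((0 + 0) | b.0)) ⊢ -d-> u1
  u1 = c.(0 + 0) | ((0 + 0) | b.0) ⊢ -b-> u2, -c-> u3
  u2 = c.(0 + 0) | ((0 + 0) | 0) ⊢ -c-> u4
  u3 = (0 + 0) | ((0 + 0) | b.0) ⊢ -b-> u4
  u4 = (0 + 0) | ((0 + 0) | 0) ⊢ deadlocked
LTS(Q): 5 reachable states
  v0 = d.(c.(0 + 0 + 0) | ((0 + 0) | b.0)) ⊢ -d-> v1
  v1 = c.(0 + 0 + 0) | ((0 + 0) | b.0) ⊢ -b-> v2, -c-> v3
  v2 = c.(0 + 0 + 0) | ((0 + 0) | 0) ⊢ -c-> v4
  v3 = (0 + 0 + 0) | ((0 + 0) | b.0) ⊢ -b-> v4
  v4 = (0 + 0 + 0) | ((0 + 0) | 0) ⊢ deadlocked
Partition-refinement fixed point:
  B0 = {u0, v0}
  B1 = {u1, v1}
  B2 = {u2, v2}
  B3 = {u4, v4}
  B4 = {u3, v3}
u0 ∈ B0, v0 ∈ B0 → same block

YES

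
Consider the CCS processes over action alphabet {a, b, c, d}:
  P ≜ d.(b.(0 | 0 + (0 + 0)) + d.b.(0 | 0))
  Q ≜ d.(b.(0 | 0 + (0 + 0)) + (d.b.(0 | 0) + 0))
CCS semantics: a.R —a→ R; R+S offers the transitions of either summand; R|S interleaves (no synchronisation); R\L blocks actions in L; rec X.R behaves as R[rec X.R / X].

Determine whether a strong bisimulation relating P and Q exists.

bisimilar

Reachable graph of P (5 states):
  p0 = d.(b.(0 | 0 + (0 + 0)) + d.b.(0 | 0)) has moves --d--▸ p1
  p1 = b.(0 | 0 + (0 + 0)) + d.b.(0 | 0) has moves --b--▸ p2, --d--▸ p3
  p2 = 0 | 0 + (0 + 0) has moves ·
  p3 = b.(0 | 0) has moves --b--▸ p4
  p4 = 0 | 0 has moves ·
Reachable graph of Q (5 states):
  q0 = d.(b.(0 | 0 + (0 + 0)) + (d.b.(0 | 0) + 0)) has moves --d--▸ q1
  q1 = b.(0 | 0 + (0 + 0)) + (d.b.(0 | 0) + 0) has moves --b--▸ q2, --d--▸ q3
  q2 = 0 | 0 + (0 + 0) has moves ·
  q3 = b.(0 | 0) has moves --b--▸ q4
  q4 = 0 | 0 has moves ·
Bisimilarity quotient blocks:
  B0 = {p0, q0}
  B1 = {p1, q1}
  B2 = {p3, q3}
  B3 = {p2, p4, q2, q4}
p0 ∈ B0, q0 ∈ B0 → same block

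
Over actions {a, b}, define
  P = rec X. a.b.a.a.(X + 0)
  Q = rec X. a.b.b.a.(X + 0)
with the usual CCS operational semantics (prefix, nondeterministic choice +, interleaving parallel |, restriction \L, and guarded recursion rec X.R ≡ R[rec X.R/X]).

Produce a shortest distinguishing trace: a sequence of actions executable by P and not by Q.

aba

Reachable graph of P (5 states):
  p0 = rec X. a.b.a.a.(X + 0) → ··a··> p1
  p1 = b.a.a.((rec X. a.b.a.a.(X + 0)) + 0) → ··b··> p2
  p2 = a.a.((rec X. a.b.a.a.(X + 0)) + 0) → ··a··> p3
  p3 = a.((rec X. a.b.a.a.(X + 0)) + 0) → ··a··> p4
  p4 = (rec X. a.b.a.a.(X + 0)) + 0 → ··a··> p1
Reachable graph of Q (5 states):
  q0 = rec X. a.b.b.a.(X + 0) → ··a··> q1
  q1 = b.b.a.((rec X. a.b.b.a.(X + 0)) + 0) → ··b··> q2
  q2 = b.a.((rec X. a.b.b.a.(X + 0)) + 0) → ··b··> q3
  q3 = a.((rec X. a.b.b.a.(X + 0)) + 0) → ··a··> q4
  q4 = (rec X. a.b.b.a.(X + 0)) + 0 → ··a··> q1
Executing aba from P (initial set {p0}):
  step 1 (a): {p1}
  step 2 (b): {p2}
  step 3 (a): {p3}
  P completes σ.
Executing aba from Q (initial set {q0}):
  step 1 (a): {q1}
  step 2 (b): {q2}
  step 3 (a): ∅  — Q cannot continue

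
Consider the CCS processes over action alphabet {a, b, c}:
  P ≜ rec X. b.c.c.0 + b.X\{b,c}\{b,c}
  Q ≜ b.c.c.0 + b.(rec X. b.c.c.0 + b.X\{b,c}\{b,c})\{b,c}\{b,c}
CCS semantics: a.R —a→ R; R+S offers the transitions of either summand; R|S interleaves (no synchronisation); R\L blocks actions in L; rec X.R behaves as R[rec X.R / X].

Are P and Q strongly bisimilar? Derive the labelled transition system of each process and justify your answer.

bisimilar

P's transition system — 5 states:
  s0 = rec X. b.c.c.0 + b.X\{b,c}\{b,c} → --b--▸ s1, --b--▸ s2
  s1 = (rec X. b.c.c.0 + b.X\{b,c}\{b,c})\{b,c}\{b,c} → deadlocked
  s2 = c.c.0 → --c--▸ s3
  s3 = c.0 → --c--▸ s4
  s4 = 0 → deadlocked
Q's transition system — 5 states:
  t0 = b.c.c.0 + b.(rec X. b.c.c.0 + b.X\{b,c}\{b,c})\{b,c}\{b,c} → --b--▸ t1, --b--▸ t2
  t1 = (rec X. b.c.c.0 + b.X\{b,c}\{b,c})\{b,c}\{b,c} → deadlocked
  t2 = c.c.0 → --c--▸ t3
  t3 = c.0 → --c--▸ t4
  t4 = 0 → deadlocked
Coarsest stable partition (strong bisimilarity classes):
  B0 = {s0, t0}
  B1 = {s2, t2}
  B2 = {s3, t3}
  B3 = {s1, s4, t1, t4}
s0 ∈ B0, t0 ∈ B0 → same block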